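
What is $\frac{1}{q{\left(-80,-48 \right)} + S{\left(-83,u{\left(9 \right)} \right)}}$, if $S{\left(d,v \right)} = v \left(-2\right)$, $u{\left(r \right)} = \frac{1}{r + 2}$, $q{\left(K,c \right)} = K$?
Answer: $- \frac{11}{882} \approx -0.012472$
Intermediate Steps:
$u{\left(r \right)} = \frac{1}{2 + r}$
$S{\left(d,v \right)} = - 2 v$
$\frac{1}{q{\left(-80,-48 \right)} + S{\left(-83,u{\left(9 \right)} \right)}} = \frac{1}{-80 - \frac{2}{2 + 9}} = \frac{1}{-80 - \frac{2}{11}} = \frac{1}{- \frac{882}{11}} = - \frac{11}{882}$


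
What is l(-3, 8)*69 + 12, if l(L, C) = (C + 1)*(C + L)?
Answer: 3117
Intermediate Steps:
l(L, C) = (1 + C)*(C + L)
l(-3, 8)*69 + 12 = (8 - 3 + 8² + 8*(-3))*69 + 12 = (8 - 3 + 64 - 24)*69 + 12 = 45*69 + 12 = 3105 + 12 = 3117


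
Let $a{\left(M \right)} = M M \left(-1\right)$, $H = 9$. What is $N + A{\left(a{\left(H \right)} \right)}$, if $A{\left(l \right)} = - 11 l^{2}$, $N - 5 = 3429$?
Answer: $-68737$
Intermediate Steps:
$N = 3434$ ($N = 5 + 3429 = 3434$)
$a{\left(M \right)} = - M^{2}$ ($a{\left(M \right)} = M^{2} \left(-1\right) = - M^{2}$)
$N + A{\left(a{\left(H \right)} \right)} = 3434 - 11 \left(- 9^{2}\right)^{2} = 3434 - 11 \left(\left(-1\right) 81\right)^{2} = 3434 - 11 \left(-81\right)^{2} = 3434 - 72171 = -68737$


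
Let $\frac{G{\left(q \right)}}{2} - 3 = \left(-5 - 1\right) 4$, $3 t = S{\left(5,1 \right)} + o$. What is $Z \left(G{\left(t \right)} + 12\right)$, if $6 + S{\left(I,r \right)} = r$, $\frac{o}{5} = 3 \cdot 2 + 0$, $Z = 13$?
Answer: $-390$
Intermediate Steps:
$o = 30$ ($o = 5 \left(3 \cdot 2 + 0\right) = 5 \left(6 + 0\right) = 5 \cdot 6 = 30$)
$S{\left(I,r \right)} = -6 + r$
$t = \frac{25}{3}$ ($t = \frac{\left(-6 + 1\right) + 30}{3} = \frac{-5 + 30}{3} = \frac{1}{3} \cdot 25 = \frac{25}{3} \approx 8.3333$)
$G{\left(q \right)} = -42$ ($G{\left(q \right)} = 6 + 2 \left(-5 - 1\right) 4 = 6 + 2 \left(\left(-6\right) 4\right) = 6 + 2 \left(-24\right) = 6 - 48 = -42$)
$Z \left(G{\left(t \right)} + 12\right) = 13 \left(-42 + 12\right) = 13 \left(-30\right) = -390$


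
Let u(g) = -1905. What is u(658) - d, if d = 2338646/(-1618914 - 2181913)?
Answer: -7238236789/3800827 ≈ -1904.4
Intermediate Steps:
d = -2338646/3800827 (d = 2338646/(-3800827) = 2338646*(-1/3800827) = -2338646/3800827 ≈ -0.61530)
u(658) - d = -1905 - 1*(-2338646/3800827) = -1905 + 2338646/3800827 = -7238236789/3800827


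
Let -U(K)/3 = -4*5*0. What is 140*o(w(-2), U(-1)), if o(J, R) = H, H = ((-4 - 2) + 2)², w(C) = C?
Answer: 2240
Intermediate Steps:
U(K) = 0 (U(K) = -3*(-4*5)*0 = -(-60)*0 = -3*0 = 0)
H = 16 (H = (-6 + 2)² = (-4)² = 16)
o(J, R) = 16
140*o(w(-2), U(-1)) = 140*16 = 2240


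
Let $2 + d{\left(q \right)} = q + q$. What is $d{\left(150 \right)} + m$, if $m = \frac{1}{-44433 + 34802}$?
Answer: $\frac{2870037}{9631} \approx 298.0$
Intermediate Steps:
$m = - \frac{1}{9631}$ ($m = \frac{1}{-9631} = - \frac{1}{9631} \approx -0.00010383$)
$d{\left(q \right)} = -2 + 2 q$ ($d{\left(q \right)} = -2 + \left(q + q\right) = -2 + 2 q$)
$d{\left(150 \right)} + m = \left(-2 + 2 \cdot 150\right) - \frac{1}{9631} = \left(-2 + 300\right) - \frac{1}{9631} = 298 - \frac{1}{9631} = \frac{2870037}{9631}$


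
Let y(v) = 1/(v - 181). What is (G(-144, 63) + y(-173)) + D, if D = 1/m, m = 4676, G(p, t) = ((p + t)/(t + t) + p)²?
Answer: 30302589812/1448391 ≈ 20922.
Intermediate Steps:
y(v) = 1/(-181 + v)
G(p, t) = (p + (p + t)/(2*t))² (G(p, t) = ((p + t)/((2*t)) + p)² = ((p + t)*(1/(2*t)) + p)² = ((p + t)/(2*t) + p)² = (p + (p + t)/(2*t))²)
D = 1/4676 ≈ 0.00021386
(G(-144, 63) + y(-173)) + D = ((¼)*(-144 + 63 + 2*(-144)*63)²/63² + 1/(-181 - 173)) + 1/4676 = ((¼)*(1/3969)*(-144 + 63 - 18144)² + 1/(-354)) + 1/4676 = ((¼)*(1/3969)*(-18225)² - 1/354) + 1/4676 = ((¼)*(1/3969)*332150625 - 1/354) + 1/4676 = (4100625/196 - 1/354) + 1/4676 = 725810527/34692 + 1/4676 = 30302589812/1448391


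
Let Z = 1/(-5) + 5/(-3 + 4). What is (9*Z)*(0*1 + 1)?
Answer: 216/5 ≈ 43.200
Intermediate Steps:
Z = 24/5 (Z = 1*(-⅕) + 5/1 = -⅕ + 5*1 = -⅕ + 5 = 24/5 ≈ 4.8000)
(9*Z)*(0*1 + 1) = (9*(24/5))*(0*1 + 1) = 216*(0 + 1)/5 = (216/5)*1 = 216/5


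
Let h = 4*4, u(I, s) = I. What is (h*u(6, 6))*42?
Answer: 4032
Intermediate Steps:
h = 16
(h*u(6, 6))*42 = (16*6)*42 = 96*42 = 4032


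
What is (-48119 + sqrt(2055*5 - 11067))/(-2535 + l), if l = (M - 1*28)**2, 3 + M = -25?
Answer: -48119/601 + 6*I*sqrt(22)/601 ≈ -80.065 + 0.046826*I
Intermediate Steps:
M = -28 (M = -3 - 25 = -28)
l = 3136 (l = (-28 - 1*28)**2 = (-28 - 28)**2 = (-56)**2 = 3136)
(-48119 + sqrt(2055*5 - 11067))/(-2535 + l) = (-48119 + sqrt(2055*5 - 11067))/(-2535 + 3136) = (-48119 + sqrt(10275 - 11067))/601 = (-48119 + sqrt(-792))*(1/601) = (-48119 + 6*I*sqrt(22))*(1/601) = -48119/601 + 6*I*sqrt(22)/601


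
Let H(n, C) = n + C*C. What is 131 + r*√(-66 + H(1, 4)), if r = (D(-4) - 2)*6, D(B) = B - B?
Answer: 131 - 84*I ≈ 131.0 - 84.0*I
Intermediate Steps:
H(n, C) = n + C²
D(B) = 0
r = -12 (r = (0 - 2)*6 = -2*6 = -12)
131 + r*√(-66 + H(1, 4)) = 131 - 12*√(-66 + (1 + 4²)) = 131 - 12*√(-66 + (1 + 16)) = 131 - 12*√(-66 + 17) = 131 - 84*I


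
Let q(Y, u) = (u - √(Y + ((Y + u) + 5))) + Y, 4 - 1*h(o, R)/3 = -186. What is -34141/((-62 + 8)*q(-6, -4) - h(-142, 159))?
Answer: 170705/5496 + 102423*I*√11/1832 ≈ 31.06 + 185.43*I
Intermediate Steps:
h(o, R) = 570 (h(o, R) = 12 - 3*(-186) = 12 + 558 = 570)
q(Y, u) = Y + u - √(5 + u + 2*Y) (q(Y, u) = (u - √(Y + (5 + Y + u))) + Y = (u - √(5 + u + 2*Y)) + Y = Y + u - √(5 + u + 2*Y))
-34141/((-62 + 8)*q(-6, -4) - h(-142, 159)) = -34141/((-62 + 8)*(-6 - 4 - √(5 - 4 + 2*(-6))) - 1*570) = -34141/(-54*(-6 - 4 - √(5 - 4 - 12)) - 570) = -34141/(-54*(-6 - 4 - √(-11)) - 570) = -34141/(-54*(-6 - 4 - I*√11) - 570) = -34141/(-54*(-10 - I*√11) - 570) = -34141/((540 + 54*I*√11) - 570) = -34141/(-30 + 54*I*√11)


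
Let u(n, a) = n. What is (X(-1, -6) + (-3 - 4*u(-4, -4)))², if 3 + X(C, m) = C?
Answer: 81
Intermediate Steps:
X(C, m) = -3 + C
(X(-1, -6) + (-3 - 4*u(-4, -4)))² = ((-3 - 1) + (-3 - 4*(-4)))² = (-4 + (-3 + 16))² = (-4 + 13)² = 9² = 81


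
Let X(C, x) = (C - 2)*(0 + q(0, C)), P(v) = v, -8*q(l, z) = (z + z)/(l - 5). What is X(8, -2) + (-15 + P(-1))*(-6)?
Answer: 492/5 ≈ 98.400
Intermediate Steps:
q(l, z) = -z/(4*(-5 + l)) (q(l, z) = -(z + z)/(8*(l - 5)) = -2*z/(8*(-5 + l)) = -z/(4*(-5 + l)))
X(C, x) = C*(-2 + C)/20 (X(C, x) = (C - 2)*(0 - C/(-20 + 4*0)) = (-2 + C)*(0 - C/(-20 + 0)) = (-2 + C)*(0 - 1*C/(-20)) = (-2 + C)*(0 - 1*C*(-1/20)) = (-2 + C)*(0 + C/20) = (-2 + C)*(C/20) = C*(-2 + C)/20)
X(8, -2) + (-15 + P(-1))*(-6) = (1/20)*8*(-2 + 8) + (-15 - 1)*(-6) = (1/20)*8*6 - 16*(-6) = 12/5 + 96 = 492/5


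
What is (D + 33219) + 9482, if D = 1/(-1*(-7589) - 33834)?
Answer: 1120687744/26245 ≈ 42701.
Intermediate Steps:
D = -1/26245 (D = 1/(7589 - 33834) = 1/(-26245) = -1/26245 ≈ -3.8103e-5)
(D + 33219) + 9482 = (-1/26245 + 33219) + 9482 = 871832654/26245 + 9482 = 1120687744/26245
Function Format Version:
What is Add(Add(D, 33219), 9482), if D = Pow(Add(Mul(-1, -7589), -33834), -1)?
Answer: Rational(1120687744, 26245) ≈ 42701.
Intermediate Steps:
D = Rational(-1, 26245) (D = Pow(Add(7589, -33834), -1) = Pow(-26245, -1) = Rational(-1, 26245) ≈ -3.8103e-5)
Add(Add(D, 33219), 9482) = Add(Add(Rational(-1, 26245), 33219), 9482) = Add(Rational(871832654, 26245), 9482) = Rational(1120687744, 26245)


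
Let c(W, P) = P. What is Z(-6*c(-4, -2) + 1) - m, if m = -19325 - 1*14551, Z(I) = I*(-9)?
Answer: 33759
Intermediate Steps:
Z(I) = -9*I
m = -33876 (m = -19325 - 14551 = -33876)
Z(-6*c(-4, -2) + 1) - m = -9*(-6*(-2) + 1) - 1*(-33876) = -9*(12 + 1) + 33876 = -9*13 + 33876 = -117 + 33876 = 33759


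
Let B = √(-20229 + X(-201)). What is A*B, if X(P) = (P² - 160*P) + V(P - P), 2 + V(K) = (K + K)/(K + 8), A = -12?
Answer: -12*√52330 ≈ -2745.1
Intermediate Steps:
V(K) = -2 + 2*K/(8 + K) (V(K) = -2 + (K + K)/(K + 8) = -2 + (2*K)/(8 + K) = -2 + 2*K/(8 + K))
X(P) = -2 + P² - 160*P (X(P) = (P² - 160*P) - 16/(8 + (P - P)) = (P² - 160*P) - 16/(8 + 0) = (P² - 160*P) - 16/8 = (P² - 160*P) - 16*⅛ = (P² - 160*P) - 2 = -2 + P² - 160*P)
B = √52330 (B = √(-20229 + (-2 + (-201)² - 160*(-201))) = √(-20229 + (-2 + 40401 + 32160)) = √(-20229 + 72559) = √52330 ≈ 228.76)
A*B = -12*√52330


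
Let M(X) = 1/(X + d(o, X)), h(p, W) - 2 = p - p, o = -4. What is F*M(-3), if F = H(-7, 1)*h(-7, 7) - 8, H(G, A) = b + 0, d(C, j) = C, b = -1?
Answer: 10/7 ≈ 1.4286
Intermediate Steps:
h(p, W) = 2 (h(p, W) = 2 + (p - p) = 2 + 0 = 2)
H(G, A) = -1 (H(G, A) = -1 + 0 = -1)
M(X) = 1/(-4 + X) (M(X) = 1/(X - 4) = 1/(-4 + X))
F = -10 (F = -1*2 - 8 = -2 - 8 = -10)
F*M(-3) = -10/(-4 - 3) = -10/(-7) = -10*(-⅐) = 10/7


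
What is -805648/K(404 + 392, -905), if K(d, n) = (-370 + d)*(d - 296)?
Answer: -100706/26625 ≈ -3.7824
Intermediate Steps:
K(d, n) = (-370 + d)*(-296 + d)
-805648/K(404 + 392, -905) = -805648/(109520 + (404 + 392)² - 666*(404 + 392)) = -805648/(109520 + 796² - 666*796) = -805648/(109520 + 633616 - 530136) = -805648/213000 = -805648*1/213000 = -100706/26625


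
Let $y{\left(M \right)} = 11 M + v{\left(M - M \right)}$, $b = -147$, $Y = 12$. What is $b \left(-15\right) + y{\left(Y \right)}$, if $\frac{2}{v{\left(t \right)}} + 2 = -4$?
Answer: $\frac{7010}{3} \approx 2336.7$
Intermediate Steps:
$v{\left(t \right)} = - \frac{1}{3}$ ($v{\left(t \right)} = \frac{2}{-2 - 4} = \frac{2}{-6} = 2 \left(- \frac{1}{6}\right) = - \frac{1}{3}$)
$y{\left(M \right)} = - \frac{1}{3} + 11 M$ ($y{\left(M \right)} = 11 M - \frac{1}{3} = - \frac{1}{3} + 11 M$)
$b \left(-15\right) + y{\left(Y \right)} = \left(-147\right) \left(-15\right) + \left(- \frac{1}{3} + 11 \cdot 12\right) = 2205 + \left(- \frac{1}{3} + 132\right) = 2205 + \frac{395}{3} = \frac{7010}{3}$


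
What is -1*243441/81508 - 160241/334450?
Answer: -47239882939/13630175300 ≈ -3.4658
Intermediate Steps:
-1*243441/81508 - 160241/334450 = -243441*1/81508 - 160241*1/334450 = -243441/81508 - 160241/334450 = -47239882939/13630175300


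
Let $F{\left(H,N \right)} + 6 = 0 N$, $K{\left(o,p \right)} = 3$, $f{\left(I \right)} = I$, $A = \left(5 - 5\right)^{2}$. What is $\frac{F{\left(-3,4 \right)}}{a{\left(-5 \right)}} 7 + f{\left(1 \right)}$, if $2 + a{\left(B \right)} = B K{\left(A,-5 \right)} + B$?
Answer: $\frac{32}{11} \approx 2.9091$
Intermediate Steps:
$A = 0$ ($A = 0^{2} = 0$)
$F{\left(H,N \right)} = -6$ ($F{\left(H,N \right)} = -6 + 0 N = -6 + 0 = -6$)
$a{\left(B \right)} = -2 + 4 B$ ($a{\left(B \right)} = -2 + \left(B 3 + B\right) = -2 + \left(3 B + B\right) = -2 + 4 B$)
$\frac{F{\left(-3,4 \right)}}{a{\left(-5 \right)}} 7 + f{\left(1 \right)} = - \frac{6}{-2 + 4 \left(-5\right)} 7 + 1 = - \frac{6}{-2 - 20} \cdot 7 + 1 = - \frac{6}{-22} \cdot 7 + 1 = \left(-6\right) \left(- \frac{1}{22}\right) 7 + 1 = \frac{3}{11} \cdot 7 + 1 = \frac{21}{11} + 1 = \frac{32}{11}$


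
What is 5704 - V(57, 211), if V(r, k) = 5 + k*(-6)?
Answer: 6965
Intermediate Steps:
V(r, k) = 5 - 6*k
5704 - V(57, 211) = 5704 - (5 - 6*211) = 5704 - (5 - 1266) = 5704 - 1*(-1261) = 5704 + 1261 = 6965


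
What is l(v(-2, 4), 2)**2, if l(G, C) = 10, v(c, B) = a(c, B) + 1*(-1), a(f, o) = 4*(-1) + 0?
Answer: 100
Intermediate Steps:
a(f, o) = -4 (a(f, o) = -4 + 0 = -4)
v(c, B) = -5 (v(c, B) = -4 + 1*(-1) = -4 - 1 = -5)
l(v(-2, 4), 2)**2 = 10**2 = 100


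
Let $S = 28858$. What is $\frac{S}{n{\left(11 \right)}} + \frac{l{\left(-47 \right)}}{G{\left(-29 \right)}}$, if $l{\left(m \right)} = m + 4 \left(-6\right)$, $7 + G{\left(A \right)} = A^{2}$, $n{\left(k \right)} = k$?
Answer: $\frac{24066791}{9174} \approx 2623.4$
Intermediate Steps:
$G{\left(A \right)} = -7 + A^{2}$
$l{\left(m \right)} = -24 + m$ ($l{\left(m \right)} = m - 24 = -24 + m$)
$\frac{S}{n{\left(11 \right)}} + \frac{l{\left(-47 \right)}}{G{\left(-29 \right)}} = \frac{28858}{11} + \frac{-24 - 47}{-7 + \left(-29\right)^{2}} = 28858 \cdot \frac{1}{11} - \frac{71}{-7 + 841} = \frac{28858}{11} - \frac{71}{834} = \frac{24066791}{9174}$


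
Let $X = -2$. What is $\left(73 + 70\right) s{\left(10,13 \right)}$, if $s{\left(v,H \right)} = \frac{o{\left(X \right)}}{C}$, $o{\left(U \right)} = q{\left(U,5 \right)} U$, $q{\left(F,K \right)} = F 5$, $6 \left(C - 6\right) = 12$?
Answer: $\frac{715}{2} \approx 357.5$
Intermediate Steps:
$C = 8$ ($C = 6 + \frac{1}{6} \cdot 12 = 6 + 2 = 8$)
$q{\left(F,K \right)} = 5 F$
$o{\left(U \right)} = 5 U^{2}$ ($o{\left(U \right)} = 5 U U = 5 U^{2}$)
$s{\left(v,H \right)} = \frac{5}{2}$ ($s{\left(v,H \right)} = \frac{5 \left(-2\right)^{2}}{8} = 5 \cdot 4 \cdot \frac{1}{8} = 20 \cdot \frac{1}{8} = \frac{5}{2}$)
$\left(73 + 70\right) s{\left(10,13 \right)} = \left(73 + 70\right) \frac{5}{2} = 143 \cdot \frac{5}{2} = \frac{715}{2}$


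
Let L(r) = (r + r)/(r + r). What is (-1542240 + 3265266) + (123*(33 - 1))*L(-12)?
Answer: 1726962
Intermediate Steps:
L(r) = 1 (L(r) = (2*r)/((2*r)) = (2*r)*(1/(2*r)) = 1)
(-1542240 + 3265266) + (123*(33 - 1))*L(-12) = (-1542240 + 3265266) + (123*(33 - 1))*1 = 1723026 + (123*32)*1 = 1723026 + 3936*1 = 1723026 + 3936 = 1726962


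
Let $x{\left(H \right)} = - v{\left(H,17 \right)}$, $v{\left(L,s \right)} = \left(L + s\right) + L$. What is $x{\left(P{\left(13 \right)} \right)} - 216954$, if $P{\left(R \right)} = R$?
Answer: $-216997$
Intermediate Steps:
$v{\left(L,s \right)} = s + 2 L$
$x{\left(H \right)} = -17 - 2 H$ ($x{\left(H \right)} = - (17 + 2 H) = -17 - 2 H$)
$x{\left(P{\left(13 \right)} \right)} - 216954 = \left(-17 - 26\right) - 216954 = -43 - 216954 = -216997$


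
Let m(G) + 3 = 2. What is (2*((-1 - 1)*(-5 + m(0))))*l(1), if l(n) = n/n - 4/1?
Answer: -72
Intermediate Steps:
m(G) = -1 (m(G) = -3 + 2 = -1)
l(n) = -3 (l(n) = 1 - 4*1 = 1 - 4 = -3)
(2*((-1 - 1)*(-5 + m(0))))*l(1) = (2*((-1 - 1)*(-5 - 1)))*(-3) = (2*(-2*(-6)))*(-3) = (2*12)*(-3) = 24*(-3) = -72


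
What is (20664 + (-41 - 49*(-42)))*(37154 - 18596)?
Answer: 420913998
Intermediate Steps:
(20664 + (-41 - 49*(-42)))*(37154 - 18596) = (20664 + (-41 + 2058))*18558 = (20664 + 2017)*18558 = 22681*18558 = 420913998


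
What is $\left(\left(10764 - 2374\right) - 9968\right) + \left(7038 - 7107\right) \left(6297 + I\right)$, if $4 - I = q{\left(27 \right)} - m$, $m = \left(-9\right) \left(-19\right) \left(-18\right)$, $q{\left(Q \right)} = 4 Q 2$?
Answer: $-209061$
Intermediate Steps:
$q{\left(Q \right)} = 8 Q$
$m = -3078$ ($m = 171 \left(-18\right) = -3078$)
$I = -3290$ ($I = 4 - \left(8 \cdot 27 - -3078\right) = 4 - \left(216 + 3078\right) = 4 - 3294 = -3290$)
$\left(\left(10764 - 2374\right) - 9968\right) + \left(7038 - 7107\right) \left(6297 + I\right) = \left(\left(10764 - 2374\right) - 9968\right) + \left(7038 - 7107\right) \left(6297 - 3290\right) = \left(\left(10764 - 2374\right) - 9968\right) - 207483 = \left(8390 - 9968\right) - 207483 = -1578 - 207483 = -209061$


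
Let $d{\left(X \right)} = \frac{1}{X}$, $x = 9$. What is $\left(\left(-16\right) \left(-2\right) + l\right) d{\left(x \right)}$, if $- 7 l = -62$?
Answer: $\frac{286}{63} \approx 4.5397$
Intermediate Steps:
$l = \frac{62}{7}$ ($l = \left(- \frac{1}{7}\right) \left(-62\right) = \frac{62}{7} \approx 8.8571$)
$\left(\left(-16\right) \left(-2\right) + l\right) d{\left(x \right)} = \frac{\left(-16\right) \left(-2\right) + \frac{62}{7}}{9} = \left(32 + \frac{62}{7}\right) \frac{1}{9} = \frac{286}{7} \cdot \frac{1}{9} = \frac{286}{63}$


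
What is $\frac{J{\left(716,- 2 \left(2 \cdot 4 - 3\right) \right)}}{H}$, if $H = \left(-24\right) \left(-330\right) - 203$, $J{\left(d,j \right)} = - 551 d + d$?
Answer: $- \frac{393800}{7717} \approx -51.03$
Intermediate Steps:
$J{\left(d,j \right)} = - 550 d$
$H = 7717$ ($H = 7920 - 203 = 7717$)
$\frac{J{\left(716,- 2 \left(2 \cdot 4 - 3\right) \right)}}{H} = \frac{\left(-550\right) 716}{7717} = \left(-393800\right) \frac{1}{7717} = - \frac{393800}{7717}$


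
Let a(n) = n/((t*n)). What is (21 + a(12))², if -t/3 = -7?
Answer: 195364/441 ≈ 443.00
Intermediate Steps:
t = 21 (t = -3*(-7) = 21)
a(n) = 1/21 (a(n) = n/((21*n)) = n*(1/(21*n)) = 1/21)
(21 + a(12))² = (21 + 1/21)² = (442/21)² = 195364/441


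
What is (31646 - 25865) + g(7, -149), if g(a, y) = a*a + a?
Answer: 5837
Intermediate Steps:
g(a, y) = a + a² (g(a, y) = a² + a = a + a²)
(31646 - 25865) + g(7, -149) = (31646 - 25865) + 7*(1 + 7) = 5781 + 7*8 = 5781 + 56 = 5837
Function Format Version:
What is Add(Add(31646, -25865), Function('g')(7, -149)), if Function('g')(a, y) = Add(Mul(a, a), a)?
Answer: 5837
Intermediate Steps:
Function('g')(a, y) = Add(a, Pow(a, 2)) (Function('g')(a, y) = Add(Pow(a, 2), a) = Add(a, Pow(a, 2)))
Add(Add(31646, -25865), Function('g')(7, -149)) = Add(Add(31646, -25865), Mul(7, Add(1, 7))) = Add(5781, Mul(7, 8)) = Add(5781, 56) = 5837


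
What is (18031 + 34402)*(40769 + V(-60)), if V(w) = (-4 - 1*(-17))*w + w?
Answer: 2093597257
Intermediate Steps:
V(w) = 14*w (V(w) = (-4 + 17)*w + w = 13*w + w = 14*w)
(18031 + 34402)*(40769 + V(-60)) = (18031 + 34402)*(40769 + 14*(-60)) = 52433*(40769 - 840) = 52433*39929 = 2093597257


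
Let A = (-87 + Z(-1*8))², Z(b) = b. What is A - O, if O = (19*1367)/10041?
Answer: 90594052/10041 ≈ 9022.4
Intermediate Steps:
O = 25973/10041 (O = 25973*(1/10041) = 25973/10041 ≈ 2.5867)
A = 9025 (A = (-87 - 1*8)² = (-87 - 8)² = (-95)² = 9025)
A - O = 9025 - 1*25973/10041 = 9025 - 25973/10041 = 90594052/10041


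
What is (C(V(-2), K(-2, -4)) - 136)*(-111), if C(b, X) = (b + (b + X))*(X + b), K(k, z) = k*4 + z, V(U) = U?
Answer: -9768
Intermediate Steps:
K(k, z) = z + 4*k (K(k, z) = 4*k + z = z + 4*k)
C(b, X) = (X + b)*(X + 2*b) (C(b, X) = (b + (X + b))*(X + b) = (X + 2*b)*(X + b) = (X + b)*(X + 2*b))
(C(V(-2), K(-2, -4)) - 136)*(-111) = (((-4 + 4*(-2))² + 2*(-2)² + 3*(-4 + 4*(-2))*(-2)) - 136)*(-111) = (((-4 - 8)² + 2*4 + 3*(-4 - 8)*(-2)) - 136)*(-111) = (((-12)² + 8 + 3*(-12)*(-2)) - 136)*(-111) = ((144 + 8 + 72) - 136)*(-111) = (224 - 136)*(-111) = 88*(-111) = -9768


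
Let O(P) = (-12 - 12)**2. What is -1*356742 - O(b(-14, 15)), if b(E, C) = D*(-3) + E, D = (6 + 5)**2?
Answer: -357318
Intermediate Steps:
D = 121 (D = 11**2 = 121)
b(E, C) = -363 + E (b(E, C) = 121*(-3) + E = -363 + E)
O(P) = 576 (O(P) = (-24)**2 = 576)
-1*356742 - O(b(-14, 15)) = -1*356742 - 1*576 = -356742 - 576 = -357318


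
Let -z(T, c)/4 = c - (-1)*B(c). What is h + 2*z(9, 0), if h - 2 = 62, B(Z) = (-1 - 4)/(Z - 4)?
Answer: 54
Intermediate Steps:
B(Z) = -5/(-4 + Z)
h = 64 (h = 2 + 62 = 64)
z(T, c) = -4*c + 20/(-4 + c) (z(T, c) = -4*(c - (-1)*(-5/(-4 + c))) = -4*(c - 5/(-4 + c)) = -4*c + 20/(-4 + c))
h + 2*z(9, 0) = 64 + 2*(4*(5 - 1*0*(-4 + 0))/(-4 + 0)) = 64 + 2*(4*(5 - 1*0*(-4))/(-4)) = 64 + 2*(4*(-1/4)*(5 + 0)) = 64 + 2*(4*(-1/4)*5) = 64 + 2*(-5) = 64 - 10 = 54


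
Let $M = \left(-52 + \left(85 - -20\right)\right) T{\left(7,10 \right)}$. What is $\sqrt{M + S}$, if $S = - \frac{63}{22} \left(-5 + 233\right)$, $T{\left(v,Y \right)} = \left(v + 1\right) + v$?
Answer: $\frac{\sqrt{17193}}{11} \approx 11.92$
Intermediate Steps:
$T{\left(v,Y \right)} = 1 + 2 v$ ($T{\left(v,Y \right)} = \left(1 + v\right) + v = 1 + 2 v$)
$M = 795$ ($M = \left(-52 + \left(85 - -20\right)\right) \left(1 + 2 \cdot 7\right) = \left(-52 + \left(85 + 20\right)\right) \left(1 + 14\right) = \left(-52 + 105\right) 15 = 53 \cdot 15 = 795$)
$S = - \frac{7182}{11}$ ($S = \left(-63\right) \frac{1}{22} \cdot 228 = \left(- \frac{63}{22}\right) 228 = - \frac{7182}{11} \approx -652.91$)
$\sqrt{M + S} = \sqrt{795 - \frac{7182}{11}} = \sqrt{\frac{1563}{11}} = \frac{\sqrt{17193}}{11}$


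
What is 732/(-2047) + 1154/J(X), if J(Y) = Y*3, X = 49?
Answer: 2254634/300909 ≈ 7.4927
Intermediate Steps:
J(Y) = 3*Y
732/(-2047) + 1154/J(X) = 732/(-2047) + 1154/((3*49)) = 732*(-1/2047) + 1154/147 = -732/2047 + 1154*(1/147) = -732/2047 + 1154/147 = 2254634/300909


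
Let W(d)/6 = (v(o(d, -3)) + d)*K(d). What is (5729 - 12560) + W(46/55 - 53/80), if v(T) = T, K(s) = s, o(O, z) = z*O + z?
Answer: -1323157707/193600 ≈ -6834.5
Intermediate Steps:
o(O, z) = z + O*z (o(O, z) = O*z + z = z + O*z)
W(d) = 6*d*(-3 - 2*d) (W(d) = 6*((-3*(1 + d) + d)*d) = 6*(((-3 - 3*d) + d)*d) = 6*((-3 - 2*d)*d) = 6*(d*(-3 - 2*d)) = 6*d*(-3 - 2*d))
(5729 - 12560) + W(46/55 - 53/80) = (5729 - 12560) + 6*(46/55 - 53/80)*(-3 - 2*(46/55 - 53/80)) = -6831 + 6*(46*(1/55) - 53*1/80)*(-3 - 2*(46*(1/55) - 53*1/80)) = -6831 + 6*(46/55 - 53/80)*(-3 - 2*(46/55 - 53/80)) = -6831 + 6*(153/880)*(-3 - 2*153/880) = -6831 + 6*(153/880)*(-3 - 153/440) = -6831 + 6*(153/880)*(-1473/440) = -6831 - 676107/193600 = -1323157707/193600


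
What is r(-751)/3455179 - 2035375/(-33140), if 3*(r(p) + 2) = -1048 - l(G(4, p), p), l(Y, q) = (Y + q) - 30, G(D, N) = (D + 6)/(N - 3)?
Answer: 1590770035174427/25900947771972 ≈ 61.417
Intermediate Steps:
G(D, N) = (6 + D)/(-3 + N)
l(Y, q) = -30 + Y + q
r(p) = -1024/3 - 10/(3*(-3 + p)) - p/3 (r(p) = -2 + (-1048 - (-30 + (6 + 4)/(-3 + p) + p))/3 = -2 + (-1048 - (-30 + 10/(-3 + p) + p))/3 = -2 + (-1048 - (-30 + p + 10/(-3 + p)))/3 = -2 + (-1048 + (30 - p - 10/(-3 + p)))/3 = -2 + (-1018 - p - 10/(-3 + p))/3 = -2 + (-1018/3 - 10/(3*(-3 + p)) - p/3) = -1024/3 - 10/(3*(-3 + p)) - p/3)
r(-751)/3455179 - 2035375/(-33140) = ((3062 - 1*(-751)² - 1021*(-751))/(3*(-3 - 751)))/3455179 - 2035375/(-33140) = ((⅓)*(3062 - 1*564001 + 766771)/(-754))*(1/3455179) - 2035375*(-1/33140) = ((⅓)*(-1/754)*(3062 - 564001 + 766771))*(1/3455179) + 407075/6628 = ((⅓)*(-1/754)*205832)*(1/3455179) + 407075/6628 = -102916/1131*1/3455179 + 407075/6628 = -102916/3907807449 + 407075/6628 = 1590770035174427/25900947771972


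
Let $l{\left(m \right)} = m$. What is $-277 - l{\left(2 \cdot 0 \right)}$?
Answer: $-277$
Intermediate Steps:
$-277 - l{\left(2 \cdot 0 \right)} = -277 - 2 \cdot 0 = -277 - 0 = -277 + 0 = -277$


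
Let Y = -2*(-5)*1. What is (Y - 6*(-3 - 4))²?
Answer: 2704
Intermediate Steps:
Y = 10 (Y = 10*1 = 10)
(Y - 6*(-3 - 4))² = (10 - 6*(-3 - 4))² = (10 - 6*(-7))² = (10 + 42)² = 52² = 2704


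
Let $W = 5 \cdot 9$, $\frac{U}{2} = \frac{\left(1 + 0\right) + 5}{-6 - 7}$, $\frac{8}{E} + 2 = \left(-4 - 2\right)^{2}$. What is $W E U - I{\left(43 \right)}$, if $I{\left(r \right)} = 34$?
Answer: $- \frac{9674}{221} \approx -43.774$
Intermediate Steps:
$E = \frac{4}{17}$ ($E = \frac{8}{-2 + \left(-4 - 2\right)^{2}} = \frac{8}{-2 + \left(-6\right)^{2}} = \frac{8}{-2 + 36} = \frac{8}{34} = 8 \cdot \frac{1}{34} = \frac{4}{17} \approx 0.23529$)
$U = - \frac{12}{13}$ ($U = 2 \frac{\left(1 + 0\right) + 5}{-6 - 7} = 2 \frac{1 + 5}{-13} = 2 \cdot 6 \left(- \frac{1}{13}\right) = 2 \left(- \frac{6}{13}\right) = - \frac{12}{13} \approx -0.92308$)
$W = 45$
$W E U - I{\left(43 \right)} = 45 \cdot \frac{4}{17} \left(- \frac{12}{13}\right) - 34 = \frac{180}{17} \left(- \frac{12}{13}\right) - 34 = - \frac{2160}{221} - 34 = - \frac{9674}{221}$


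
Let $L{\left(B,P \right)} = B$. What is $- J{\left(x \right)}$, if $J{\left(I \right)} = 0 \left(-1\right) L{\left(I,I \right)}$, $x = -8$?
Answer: $0$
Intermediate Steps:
$J{\left(I \right)} = 0$ ($J{\left(I \right)} = 0 \left(-1\right) I = 0 I = 0$)
$- J{\left(x \right)} = \left(-1\right) 0 = 0$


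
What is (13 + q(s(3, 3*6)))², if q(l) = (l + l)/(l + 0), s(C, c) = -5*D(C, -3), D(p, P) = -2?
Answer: 225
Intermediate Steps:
s(C, c) = 10 (s(C, c) = -5*(-2) = 10)
q(l) = 2 (q(l) = (2*l)/l = 2)
(13 + q(s(3, 3*6)))² = (13 + 2)² = 15² = 225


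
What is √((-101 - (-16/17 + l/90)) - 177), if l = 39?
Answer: I*√72175710/510 ≈ 16.658*I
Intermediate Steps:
√((-101 - (-16/17 + l/90)) - 177) = √((-101 - (-16/17 + 39/90)) - 177) = √((-101 - (-16*1/17 + 39*(1/90))) - 177) = √((-101 - (-16/17 + 13/30)) - 177) = √((-101 - 1*(-259/510)) - 177) = √((-101 + 259/510) - 177) = √(-51251/510 - 177) = √(-141521/510) = I*√72175710/510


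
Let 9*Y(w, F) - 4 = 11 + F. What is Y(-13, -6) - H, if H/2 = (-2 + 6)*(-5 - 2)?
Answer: 57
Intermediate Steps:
Y(w, F) = 5/3 + F/9 (Y(w, F) = 4/9 + (11 + F)/9 = 4/9 + (11/9 + F/9) = 5/3 + F/9)
H = -56 (H = 2*((-2 + 6)*(-5 - 2)) = 2*(4*(-7)) = 2*(-28) = -56)
Y(-13, -6) - H = (5/3 + (⅑)*(-6)) - 1*(-56) = (5/3 - ⅔) + 56 = 1 + 56 = 57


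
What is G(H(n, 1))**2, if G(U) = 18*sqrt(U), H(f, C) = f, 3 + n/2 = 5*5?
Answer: 14256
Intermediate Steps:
n = 44 (n = -6 + 2*(5*5) = -6 + 2*25 = -6 + 50 = 44)
G(H(n, 1))**2 = (18*sqrt(44))**2 = (18*(2*sqrt(11)))**2 = (36*sqrt(11))**2 = 14256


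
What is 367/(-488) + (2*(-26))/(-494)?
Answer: -5997/9272 ≈ -0.64679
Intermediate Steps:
367/(-488) + (2*(-26))/(-494) = 367*(-1/488) - 52*(-1/494) = -367/488 + 2/19 = -5997/9272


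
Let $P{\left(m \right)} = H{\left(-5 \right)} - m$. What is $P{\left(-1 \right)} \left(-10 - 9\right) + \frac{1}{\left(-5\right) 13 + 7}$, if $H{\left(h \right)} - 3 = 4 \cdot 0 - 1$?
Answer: $- \frac{3307}{58} \approx -57.017$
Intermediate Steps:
$H{\left(h \right)} = 2$ ($H{\left(h \right)} = 3 + \left(4 \cdot 0 - 1\right) = 3 + \left(0 - 1\right) = 3 - 1 = 2$)
$P{\left(m \right)} = 2 - m$
$P{\left(-1 \right)} \left(-10 - 9\right) + \frac{1}{\left(-5\right) 13 + 7} = \left(2 - -1\right) \left(-10 - 9\right) + \frac{1}{\left(-5\right) 13 + 7} = \left(2 + 1\right) \left(-10 - 9\right) + \frac{1}{-65 + 7} = 3 \left(-19\right) + \frac{1}{-58} = -57 - \frac{1}{58} = - \frac{3307}{58}$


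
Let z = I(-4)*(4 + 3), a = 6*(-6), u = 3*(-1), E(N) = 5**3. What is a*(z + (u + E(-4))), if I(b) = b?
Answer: -3384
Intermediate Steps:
E(N) = 125
u = -3
a = -36
z = -28 (z = -4*(4 + 3) = -4*7 = -28)
a*(z + (u + E(-4))) = -36*(-28 + (-3 + 125)) = -36*(-28 + 122) = -36*94 = -3384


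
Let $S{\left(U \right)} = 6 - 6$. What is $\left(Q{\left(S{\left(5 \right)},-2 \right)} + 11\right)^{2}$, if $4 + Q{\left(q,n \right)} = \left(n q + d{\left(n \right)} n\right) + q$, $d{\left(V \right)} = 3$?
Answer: $1$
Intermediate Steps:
$S{\left(U \right)} = 0$ ($S{\left(U \right)} = 6 - 6 = 0$)
$Q{\left(q,n \right)} = -4 + q + 3 n + n q$ ($Q{\left(q,n \right)} = -4 + \left(\left(n q + 3 n\right) + q\right) = -4 + \left(\left(3 n + n q\right) + q\right) = -4 + \left(q + 3 n + n q\right) = -4 + q + 3 n + n q$)
$\left(Q{\left(S{\left(5 \right)},-2 \right)} + 11\right)^{2} = \left(\left(-4 + 0 + 3 \left(-2\right) - 0\right) + 11\right)^{2} = \left(\left(-4 + 0 - 6 + 0\right) + 11\right)^{2} = \left(-10 + 11\right)^{2} = 1^{2} = 1$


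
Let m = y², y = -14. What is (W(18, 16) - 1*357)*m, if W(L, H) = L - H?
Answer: -69580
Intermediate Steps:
m = 196 (m = (-14)² = 196)
(W(18, 16) - 1*357)*m = ((18 - 1*16) - 1*357)*196 = ((18 - 16) - 357)*196 = (2 - 357)*196 = -355*196 = -69580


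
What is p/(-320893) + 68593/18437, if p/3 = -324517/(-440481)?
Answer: 3231805103239094/868673202793307 ≈ 3.7204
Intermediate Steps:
p = 324517/146827 (p = 3*(-324517/(-440481)) = 3*(-324517*(-1/440481)) = 3*(324517/440481) = 324517/146827 ≈ 2.2102)
p/(-320893) + 68593/18437 = (324517/146827)/(-320893) + 68593/18437 = (324517/146827)*(-1/320893) + 68593*(1/18437) = -324517/47115756511 + 68593/18437 = 3231805103239094/868673202793307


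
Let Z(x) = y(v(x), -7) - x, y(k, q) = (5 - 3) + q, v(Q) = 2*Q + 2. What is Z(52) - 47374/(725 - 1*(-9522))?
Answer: -631453/10247 ≈ -61.623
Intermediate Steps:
v(Q) = 2 + 2*Q
y(k, q) = 2 + q
Z(x) = -5 - x (Z(x) = (2 - 7) - x = -5 - x)
Z(52) - 47374/(725 - 1*(-9522)) = (-5 - 1*52) - 47374/(725 - 1*(-9522)) = (-5 - 52) - 47374/(725 + 9522) = -57 - 47374/10247 = -631453/10247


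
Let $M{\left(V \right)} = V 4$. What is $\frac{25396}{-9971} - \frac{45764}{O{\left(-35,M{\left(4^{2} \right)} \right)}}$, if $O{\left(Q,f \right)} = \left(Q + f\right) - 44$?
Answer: $\frac{455931904}{149565} \approx 3048.4$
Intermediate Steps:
$M{\left(V \right)} = 4 V$
$O{\left(Q,f \right)} = -44 + Q + f$
$\frac{25396}{-9971} - \frac{45764}{O{\left(-35,M{\left(4^{2} \right)} \right)}} = \frac{25396}{-9971} - \frac{45764}{-44 - 35 + 4 \cdot 4^{2}} = 25396 \left(- \frac{1}{9971}\right) - \frac{45764}{-44 - 35 + 4 \cdot 16} = - \frac{25396}{9971} - \frac{45764}{-44 - 35 + 64} = - \frac{25396}{9971} - \frac{45764}{-15} = - \frac{25396}{9971} - - \frac{45764}{15} = - \frac{25396}{9971} + \frac{45764}{15} = \frac{455931904}{149565}$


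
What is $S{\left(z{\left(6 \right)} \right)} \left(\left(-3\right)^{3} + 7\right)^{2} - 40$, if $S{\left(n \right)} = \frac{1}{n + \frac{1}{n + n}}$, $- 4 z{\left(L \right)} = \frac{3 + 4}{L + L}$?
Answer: $- \frac{182440}{1201} \approx -151.91$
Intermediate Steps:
$z{\left(L \right)} = - \frac{7}{8 L}$ ($z{\left(L \right)} = - \frac{\left(3 + 4\right) \frac{1}{L + L}}{4} = - \frac{7 \frac{1}{2 L}}{4} = - \frac{\frac{7}{2} \frac{1}{L}}{4} = - \frac{7}{8 L}$)
$S{\left(n \right)} = \frac{1}{n + \frac{1}{2 n}}$
$S{\left(z{\left(6 \right)} \right)} \left(\left(-3\right)^{3} + 7\right)^{2} - 40 = \frac{2 \left(- \frac{7}{8 \cdot 6}\right)}{1 + 2 \left(- \frac{7}{8 \cdot 6}\right)^{2}} \left(\left(-3\right)^{3} + 7\right)^{2} - 40 = \frac{2 \left(\left(- \frac{7}{8}\right) \frac{1}{6}\right)}{1 + 2 \left(\left(- \frac{7}{8}\right) \frac{1}{6}\right)^{2}} \left(-27 + 7\right)^{2} - 40 = 2 \left(- \frac{7}{48}\right) \frac{1}{1 + 2 \left(- \frac{7}{48}\right)^{2}} \left(-20\right)^{2} - 40 = 2 \left(- \frac{7}{48}\right) \frac{1}{1 + 2 \cdot \frac{49}{2304}} \cdot 400 - 40 = 2 \left(- \frac{7}{48}\right) \frac{1}{1 + \frac{49}{1152}} \cdot 400 - 40 = 2 \left(- \frac{7}{48}\right) \frac{1}{\frac{1201}{1152}} \cdot 400 - 40 = 2 \left(- \frac{7}{48}\right) \frac{1152}{1201} \cdot 400 - 40 = \left(- \frac{336}{1201}\right) 400 - 40 = - \frac{134400}{1201} - 40 = - \frac{182440}{1201}$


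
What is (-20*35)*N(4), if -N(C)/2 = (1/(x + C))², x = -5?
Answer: 1400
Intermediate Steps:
N(C) = -2/(-5 + C)²
(-20*35)*N(4) = (-20*35)*(-2/(-5 + 4)²) = -(-1400)/(-1)² = -(-1400) = -700*(-2) = 1400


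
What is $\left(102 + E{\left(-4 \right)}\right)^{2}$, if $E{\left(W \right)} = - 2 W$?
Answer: $12100$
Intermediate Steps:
$\left(102 + E{\left(-4 \right)}\right)^{2} = \left(102 - -8\right)^{2} = \left(102 + 8\right)^{2} = 110^{2} = 12100$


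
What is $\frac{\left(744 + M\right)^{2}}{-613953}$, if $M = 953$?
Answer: $- \frac{2879809}{613953} \approx -4.6906$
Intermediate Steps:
$\frac{\left(744 + M\right)^{2}}{-613953} = \frac{\left(744 + 953\right)^{2}}{-613953} = 1697^{2} \left(- \frac{1}{613953}\right) = 2879809 \left(- \frac{1}{613953}\right) = - \frac{2879809}{613953}$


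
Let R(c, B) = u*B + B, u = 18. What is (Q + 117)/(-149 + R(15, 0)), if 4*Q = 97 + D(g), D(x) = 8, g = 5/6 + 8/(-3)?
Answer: -573/596 ≈ -0.96141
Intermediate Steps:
g = -11/6 (g = 5*(1/6) + 8*(-1/3) = 5/6 - 8/3 = -11/6 ≈ -1.8333)
R(c, B) = 19*B (R(c, B) = 18*B + B = 19*B)
Q = 105/4 (Q = (97 + 8)/4 = (1/4)*105 = 105/4 ≈ 26.250)
(Q + 117)/(-149 + R(15, 0)) = (105/4 + 117)/(-149 + 19*0) = 573/(4*(-149 + 0)) = (573/4)/(-149) = (573/4)*(-1/149) = -573/596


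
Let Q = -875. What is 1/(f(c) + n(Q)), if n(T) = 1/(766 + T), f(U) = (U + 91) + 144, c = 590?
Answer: 109/89924 ≈ 0.0012121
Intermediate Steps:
f(U) = 235 + U (f(U) = (91 + U) + 144 = 235 + U)
1/(f(c) + n(Q)) = 1/((235 + 590) + 1/(766 - 875)) = 1/(825 + 1/(-109)) = 1/(825 - 1/109) = 1/(89924/109) = 109/89924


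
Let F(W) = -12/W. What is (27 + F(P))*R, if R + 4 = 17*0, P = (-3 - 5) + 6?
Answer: -132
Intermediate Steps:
P = -2 (P = -8 + 6 = -2)
R = -4 (R = -4 + 17*0 = -4 + 0 = -4)
(27 + F(P))*R = (27 - 12/(-2))*(-4) = (27 - 12*(-1/2))*(-4) = (27 + 6)*(-4) = 33*(-4) = -132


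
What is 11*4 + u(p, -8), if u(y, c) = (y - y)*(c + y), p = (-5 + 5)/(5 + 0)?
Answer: 44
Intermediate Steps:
p = 0 (p = 0/5 = 0*(1/5) = 0)
u(y, c) = 0 (u(y, c) = 0*(c + y) = 0)
11*4 + u(p, -8) = 11*4 + 0 = 44 + 0 = 44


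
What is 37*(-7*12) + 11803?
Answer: 8695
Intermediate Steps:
37*(-7*12) + 11803 = 37*(-84) + 11803 = -3108 + 11803 = 8695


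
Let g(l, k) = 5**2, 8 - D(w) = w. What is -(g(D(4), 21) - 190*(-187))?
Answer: -35555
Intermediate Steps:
D(w) = 8 - w
g(l, k) = 25
-(g(D(4), 21) - 190*(-187)) = -(25 - 190*(-187)) = -(25 + 35530) = -1*35555 = -35555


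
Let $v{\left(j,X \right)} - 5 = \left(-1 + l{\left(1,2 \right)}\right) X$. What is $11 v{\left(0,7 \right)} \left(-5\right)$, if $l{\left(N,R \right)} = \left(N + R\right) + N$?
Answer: $-1430$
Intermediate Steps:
$l{\left(N,R \right)} = R + 2 N$
$v{\left(j,X \right)} = 5 + 3 X$ ($v{\left(j,X \right)} = 5 + \left(-1 + \left(2 + 2 \cdot 1\right)\right) X = 5 + \left(-1 + \left(2 + 2\right)\right) X = 5 + \left(-1 + 4\right) X = 5 + 3 X$)
$11 v{\left(0,7 \right)} \left(-5\right) = 11 \left(5 + 3 \cdot 7\right) \left(-5\right) = 11 \left(5 + 21\right) \left(-5\right) = 11 \cdot 26 \left(-5\right) = 286 \left(-5\right) = -1430$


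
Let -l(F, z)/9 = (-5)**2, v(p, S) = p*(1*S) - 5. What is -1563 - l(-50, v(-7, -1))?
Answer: -1338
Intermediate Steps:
v(p, S) = -5 + S*p (v(p, S) = p*S - 5 = S*p - 5 = -5 + S*p)
l(F, z) = -225 (l(F, z) = -9*(-5)**2 = -9*25 = -225)
-1563 - l(-50, v(-7, -1)) = -1563 - 1*(-225) = -1563 + 225 = -1338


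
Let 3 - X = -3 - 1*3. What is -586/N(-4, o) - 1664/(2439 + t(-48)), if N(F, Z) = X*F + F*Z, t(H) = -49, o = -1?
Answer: 336823/19120 ≈ 17.616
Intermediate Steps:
X = 9 (X = 3 - (-3 - 1*3) = 3 - (-3 - 3) = 3 - 1*(-6) = 3 + 6 = 9)
N(F, Z) = 9*F + F*Z
-586/N(-4, o) - 1664/(2439 + t(-48)) = -586*(-1/(4*(9 - 1))) - 1664/(2439 - 49) = -586/((-4*8)) - 1664/2390 = -586/(-32) - 1664*1/2390 = -586*(-1/32) - 832/1195 = 293/16 - 832/1195 = 336823/19120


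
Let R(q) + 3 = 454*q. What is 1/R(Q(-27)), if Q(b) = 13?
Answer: 1/5899 ≈ 0.00016952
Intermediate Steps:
R(q) = -3 + 454*q
1/R(Q(-27)) = 1/(-3 + 454*13) = 1/(-3 + 5902) = 1/5899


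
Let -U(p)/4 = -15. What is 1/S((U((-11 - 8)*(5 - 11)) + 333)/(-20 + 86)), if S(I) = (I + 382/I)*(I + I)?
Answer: 242/202049 ≈ 0.0011977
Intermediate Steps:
U(p) = 60 (U(p) = -4*(-15) = 60)
S(I) = 2*I*(I + 382/I) (S(I) = (I + 382/I)*(2*I) = 2*I*(I + 382/I))
1/S((U((-11 - 8)*(5 - 11)) + 333)/(-20 + 86)) = 1/(764 + 2*((60 + 333)/(-20 + 86))²) = 1/(764 + 2*(393/66)²) = 1/(764 + 2*(393*(1/66))²) = 1/(764 + 2*(131/22)²) = 1/(764 + 2*(17161/484)) = 1/(764 + 17161/242) = 1/(202049/242) = 242/202049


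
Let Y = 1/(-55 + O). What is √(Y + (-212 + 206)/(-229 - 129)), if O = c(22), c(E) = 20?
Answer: I*√463610/6265 ≈ 0.10868*I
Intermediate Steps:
O = 20
Y = -1/35 (Y = 1/(-55 + 20) = 1/(-35) = -1/35 ≈ -0.028571)
√(Y + (-212 + 206)/(-229 - 129)) = √(-1/35 + (-212 + 206)/(-229 - 129)) = √(-1/35 - 6/(-358)) = √(-1/35 - 6*(-1/358)) = √(-1/35 + 3/179) = √(-74/6265) = I*√463610/6265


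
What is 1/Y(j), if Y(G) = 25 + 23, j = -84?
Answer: 1/48 ≈ 0.020833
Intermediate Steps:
Y(G) = 48
1/Y(j) = 1/48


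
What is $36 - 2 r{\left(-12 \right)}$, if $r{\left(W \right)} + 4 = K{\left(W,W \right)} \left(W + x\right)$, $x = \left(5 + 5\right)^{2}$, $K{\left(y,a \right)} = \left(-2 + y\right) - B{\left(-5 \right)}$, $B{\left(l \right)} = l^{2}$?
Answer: $6908$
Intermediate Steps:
$K{\left(y,a \right)} = -27 + y$ ($K{\left(y,a \right)} = \left(-2 + y\right) - \left(-5\right)^{2} = \left(-2 + y\right) - 25 = -27 + y$)
$x = 100$ ($x = 10^{2} = 100$)
$r{\left(W \right)} = -4 + \left(-27 + W\right) \left(100 + W\right)$ ($r{\left(W \right)} = -4 + \left(-27 + W\right) \left(W + 100\right) = -4 + \left(-27 + W\right) \left(100 + W\right)$)
$36 - 2 r{\left(-12 \right)} = 36 - 2 \left(-2704 + \left(-12\right)^{2} + 73 \left(-12\right)\right) = 36 - 2 \left(-2704 + 144 - 876\right) = 36 - -6872 = 36 + 6872 = 6908$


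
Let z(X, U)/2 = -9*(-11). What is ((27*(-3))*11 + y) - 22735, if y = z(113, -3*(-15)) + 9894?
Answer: -13534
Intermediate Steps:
z(X, U) = 198 (z(X, U) = 2*(-9*(-11)) = 2*99 = 198)
y = 10092 (y = 198 + 9894 = 10092)
((27*(-3))*11 + y) - 22735 = ((27*(-3))*11 + 10092) - 22735 = (-81*11 + 10092) - 22735 = (-891 + 10092) - 22735 = 9201 - 22735 = -13534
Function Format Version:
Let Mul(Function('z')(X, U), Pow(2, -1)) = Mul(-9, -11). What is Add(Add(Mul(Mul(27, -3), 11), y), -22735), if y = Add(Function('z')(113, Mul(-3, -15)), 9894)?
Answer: -13534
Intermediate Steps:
Function('z')(X, U) = 198 (Function('z')(X, U) = Mul(2, Mul(-9, -11)) = Mul(2, 99) = 198)
y = 10092 (y = Add(198, 9894) = 10092)
Add(Add(Mul(Mul(27, -3), 11), y), -22735) = Add(Add(Mul(Mul(27, -3), 11), 10092), -22735) = Add(Add(Mul(-81, 11), 10092), -22735) = Add(Add(-891, 10092), -22735) = Add(9201, -22735) = -13534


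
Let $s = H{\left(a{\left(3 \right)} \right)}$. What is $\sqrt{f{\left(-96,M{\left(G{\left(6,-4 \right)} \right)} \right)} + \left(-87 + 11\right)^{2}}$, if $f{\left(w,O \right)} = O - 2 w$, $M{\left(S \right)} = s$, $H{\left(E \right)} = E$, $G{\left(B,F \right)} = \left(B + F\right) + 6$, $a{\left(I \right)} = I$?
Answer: $\sqrt{5971} \approx 77.272$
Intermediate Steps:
$G{\left(B,F \right)} = 6 + B + F$
$s = 3$
$M{\left(S \right)} = 3$
$\sqrt{f{\left(-96,M{\left(G{\left(6,-4 \right)} \right)} \right)} + \left(-87 + 11\right)^{2}} = \sqrt{\left(3 - -192\right) + \left(-87 + 11\right)^{2}} = \sqrt{\left(3 + 192\right) + \left(-76\right)^{2}} = \sqrt{195 + 5776} = \sqrt{5971}$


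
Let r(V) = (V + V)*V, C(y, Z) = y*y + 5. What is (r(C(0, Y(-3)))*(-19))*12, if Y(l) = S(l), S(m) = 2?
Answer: -11400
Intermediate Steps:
Y(l) = 2
C(y, Z) = 5 + y² (C(y, Z) = y² + 5 = 5 + y²)
r(V) = 2*V² (r(V) = (2*V)*V = 2*V²)
(r(C(0, Y(-3)))*(-19))*12 = ((2*(5 + 0²)²)*(-19))*12 = ((2*(5 + 0)²)*(-19))*12 = ((2*5²)*(-19))*12 = ((2*25)*(-19))*12 = (50*(-19))*12 = -950*12 = -11400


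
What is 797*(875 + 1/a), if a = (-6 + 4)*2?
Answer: 2788703/4 ≈ 6.9718e+5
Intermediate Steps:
a = -4 (a = -2*2 = -4)
797*(875 + 1/a) = 797*(875 + 1/(-4)) = 797*(875 - 1/4) = 797*(3499/4) = 2788703/4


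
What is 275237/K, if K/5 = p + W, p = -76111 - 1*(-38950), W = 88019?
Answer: 275237/254290 ≈ 1.0824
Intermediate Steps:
p = -37161 (p = -76111 + 38950 = -37161)
K = 254290 (K = 5*(-37161 + 88019) = 5*50858 = 254290)
275237/K = 275237/254290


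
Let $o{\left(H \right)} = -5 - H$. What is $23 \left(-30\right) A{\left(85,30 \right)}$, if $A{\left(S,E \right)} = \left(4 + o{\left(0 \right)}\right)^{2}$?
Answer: $-690$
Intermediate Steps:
$A{\left(S,E \right)} = 1$ ($A{\left(S,E \right)} = \left(4 - 5\right)^{2} = \left(-1\right)^{2} = 1$)
$23 \left(-30\right) A{\left(85,30 \right)} = 23 \left(-30\right) 1 = \left(-690\right) 1 = -690$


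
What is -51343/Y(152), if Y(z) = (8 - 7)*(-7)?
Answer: 51343/7 ≈ 7334.7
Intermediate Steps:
Y(z) = -7 (Y(z) = 1*(-7) = -7)
-51343/Y(152) = -51343/(-7) = -51343*(-⅐) = 51343/7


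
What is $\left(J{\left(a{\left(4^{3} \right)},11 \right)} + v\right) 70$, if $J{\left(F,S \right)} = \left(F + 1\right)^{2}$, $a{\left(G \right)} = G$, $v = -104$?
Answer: $288470$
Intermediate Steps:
$J{\left(F,S \right)} = \left(1 + F\right)^{2}$
$\left(J{\left(a{\left(4^{3} \right)},11 \right)} + v\right) 70 = \left(\left(1 + 4^{3}\right)^{2} - 104\right) 70 = \left(\left(1 + 64\right)^{2} - 104\right) 70 = \left(65^{2} - 104\right) 70 = \left(4225 - 104\right) 70 = 4121 \cdot 70 = 288470$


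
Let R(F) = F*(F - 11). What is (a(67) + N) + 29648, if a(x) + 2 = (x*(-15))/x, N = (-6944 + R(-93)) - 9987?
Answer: 22372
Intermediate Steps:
R(F) = F*(-11 + F)
N = -7259 (N = (-6944 - 93*(-11 - 93)) - 9987 = (-6944 - 93*(-104)) - 9987 = (-6944 + 9672) - 9987 = 2728 - 9987 = -7259)
a(x) = -17 (a(x) = -2 + (x*(-15))/x = -2 + (-15*x)/x = -2 - 15 = -17)
(a(67) + N) + 29648 = (-17 - 7259) + 29648 = -7276 + 29648 = 22372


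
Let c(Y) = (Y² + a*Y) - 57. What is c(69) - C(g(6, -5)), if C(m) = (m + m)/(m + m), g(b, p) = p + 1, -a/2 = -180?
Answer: 29543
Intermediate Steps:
a = 360 (a = -2*(-180) = 360)
g(b, p) = 1 + p
c(Y) = -57 + Y² + 360*Y (c(Y) = (Y² + 360*Y) - 57 = -57 + Y² + 360*Y)
C(m) = 1 (C(m) = (2*m)/((2*m)) = (2*m)*(1/(2*m)) = 1)
c(69) - C(g(6, -5)) = (-57 + 69² + 360*69) - 1*1 = (-57 + 4761 + 24840) - 1 = 29544 - 1 = 29543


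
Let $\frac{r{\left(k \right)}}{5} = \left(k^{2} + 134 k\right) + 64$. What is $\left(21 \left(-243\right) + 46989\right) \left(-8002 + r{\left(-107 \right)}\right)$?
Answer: $-926811522$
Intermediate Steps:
$r{\left(k \right)} = 320 + 5 k^{2} + 670 k$ ($r{\left(k \right)} = 5 \left(\left(k^{2} + 134 k\right) + 64\right) = 5 \left(64 + k^{2} + 134 k\right) = 320 + 5 k^{2} + 670 k$)
$\left(21 \left(-243\right) + 46989\right) \left(-8002 + r{\left(-107 \right)}\right) = \left(21 \left(-243\right) + 46989\right) \left(-8002 + \left(320 + 5 \left(-107\right)^{2} + 670 \left(-107\right)\right)\right) = \left(-5103 + 46989\right) \left(-8002 + \left(320 + 5 \cdot 11449 - 71690\right)\right) = 41886 \left(-8002 + \left(320 + 57245 - 71690\right)\right) = 41886 \left(-8002 - 14125\right) = 41886 \left(-22127\right) = -926811522$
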